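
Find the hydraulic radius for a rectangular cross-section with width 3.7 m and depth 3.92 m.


For a rectangular section:
Flow area A = b * y = 3.7 * 3.92 = 14.5 m^2.
Wetted perimeter P = b + 2y = 3.7 + 2*3.92 = 11.54 m.
Hydraulic radius R = A/P = 14.5 / 11.54 = 1.2568 m.

1.2568


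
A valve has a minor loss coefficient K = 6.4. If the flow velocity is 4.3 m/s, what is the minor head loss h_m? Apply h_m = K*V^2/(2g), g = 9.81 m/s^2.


Minor loss formula: h_m = K * V^2/(2g).
V^2 = 4.3^2 = 18.49.
V^2/(2g) = 18.49 / 19.62 = 0.9424 m.
h_m = 6.4 * 0.9424 = 6.0314 m.

6.0314


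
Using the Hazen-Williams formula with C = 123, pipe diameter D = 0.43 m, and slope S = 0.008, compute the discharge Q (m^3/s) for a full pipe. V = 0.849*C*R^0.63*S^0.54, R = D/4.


For a full circular pipe, R = D/4 = 0.43/4 = 0.1075 m.
V = 0.849 * 123 * 0.1075^0.63 * 0.008^0.54
  = 0.849 * 123 * 0.245351 * 0.073734
  = 1.8892 m/s.
Pipe area A = pi*D^2/4 = pi*0.43^2/4 = 0.1452 m^2.
Q = A * V = 0.1452 * 1.8892 = 0.2743 m^3/s.

0.2743


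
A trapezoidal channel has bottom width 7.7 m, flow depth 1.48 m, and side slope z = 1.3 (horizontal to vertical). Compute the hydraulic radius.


For a trapezoidal section with side slope z:
A = (b + z*y)*y = (7.7 + 1.3*1.48)*1.48 = 14.244 m^2.
P = b + 2*y*sqrt(1 + z^2) = 7.7 + 2*1.48*sqrt(1 + 1.3^2) = 12.555 m.
R = A/P = 14.244 / 12.555 = 1.1345 m.

1.1345


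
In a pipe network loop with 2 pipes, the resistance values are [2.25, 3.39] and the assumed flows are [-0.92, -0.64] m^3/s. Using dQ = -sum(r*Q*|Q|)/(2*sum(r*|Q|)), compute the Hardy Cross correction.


Numerator terms (r*Q*|Q|): 2.25*-0.92*|-0.92| = -1.9044; 3.39*-0.64*|-0.64| = -1.3885.
Sum of numerator = -3.2929.
Denominator terms (r*|Q|): 2.25*|-0.92| = 2.07; 3.39*|-0.64| = 2.1696.
2 * sum of denominator = 2 * 4.2396 = 8.4792.
dQ = --3.2929 / 8.4792 = 0.3884 m^3/s.

0.3884


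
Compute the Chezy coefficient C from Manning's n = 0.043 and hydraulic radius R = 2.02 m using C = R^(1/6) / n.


The Chezy coefficient relates to Manning's n through C = R^(1/6) / n.
R^(1/6) = 2.02^(1/6) = 1.124325.
C = 1.124325 / 0.043 = 26.15 m^(1/2)/s.

26.15


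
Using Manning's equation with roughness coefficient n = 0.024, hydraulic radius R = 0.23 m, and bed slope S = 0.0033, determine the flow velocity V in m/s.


Manning's equation gives V = (1/n) * R^(2/3) * S^(1/2).
First, compute R^(2/3) = 0.23^(2/3) = 0.3754.
Next, S^(1/2) = 0.0033^(1/2) = 0.057446.
Then 1/n = 1/0.024 = 41.67.
V = 41.67 * 0.3754 * 0.057446 = 0.8985 m/s.

0.8985


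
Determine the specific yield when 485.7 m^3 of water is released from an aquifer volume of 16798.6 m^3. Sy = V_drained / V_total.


Specific yield Sy = Volume drained / Total volume.
Sy = 485.7 / 16798.6
   = 0.0289.

0.0289


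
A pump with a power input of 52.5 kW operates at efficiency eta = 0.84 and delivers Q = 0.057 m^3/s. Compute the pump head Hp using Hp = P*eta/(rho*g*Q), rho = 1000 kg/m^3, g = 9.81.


Pump head formula: Hp = P * eta / (rho * g * Q).
Numerator: P * eta = 52.5 * 1000 * 0.84 = 44100.0 W.
Denominator: rho * g * Q = 1000 * 9.81 * 0.057 = 559.17.
Hp = 44100.0 / 559.17 = 78.87 m.

78.87


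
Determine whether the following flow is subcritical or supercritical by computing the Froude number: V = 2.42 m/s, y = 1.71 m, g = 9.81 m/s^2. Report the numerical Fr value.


The Froude number is defined as Fr = V / sqrt(g*y).
g*y = 9.81 * 1.71 = 16.7751.
sqrt(g*y) = sqrt(16.7751) = 4.0957.
Fr = 2.42 / 4.0957 = 0.5909.
Since Fr < 1, the flow is subcritical.

0.5909


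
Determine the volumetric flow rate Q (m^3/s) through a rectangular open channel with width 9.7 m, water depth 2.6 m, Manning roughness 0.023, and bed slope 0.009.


For a rectangular channel, the cross-sectional area A = b * y = 9.7 * 2.6 = 25.22 m^2.
The wetted perimeter P = b + 2y = 9.7 + 2*2.6 = 14.9 m.
Hydraulic radius R = A/P = 25.22/14.9 = 1.6926 m.
Velocity V = (1/n)*R^(2/3)*S^(1/2) = (1/0.023)*1.6926^(2/3)*0.009^(1/2) = 5.8582 m/s.
Discharge Q = A * V = 25.22 * 5.8582 = 147.744 m^3/s.

147.744


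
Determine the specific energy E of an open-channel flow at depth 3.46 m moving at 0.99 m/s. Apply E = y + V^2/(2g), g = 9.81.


Specific energy E = y + V^2/(2g).
Velocity head = V^2/(2g) = 0.99^2 / (2*9.81) = 0.9801 / 19.62 = 0.05 m.
E = 3.46 + 0.05 = 3.51 m.

3.51


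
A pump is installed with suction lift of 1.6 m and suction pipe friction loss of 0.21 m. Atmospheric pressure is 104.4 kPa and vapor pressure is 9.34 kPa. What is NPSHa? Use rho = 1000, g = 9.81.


NPSHa = p_atm/(rho*g) - z_s - hf_s - p_vap/(rho*g).
p_atm/(rho*g) = 104.4*1000 / (1000*9.81) = 10.642 m.
p_vap/(rho*g) = 9.34*1000 / (1000*9.81) = 0.952 m.
NPSHa = 10.642 - 1.6 - 0.21 - 0.952
      = 7.88 m.

7.88


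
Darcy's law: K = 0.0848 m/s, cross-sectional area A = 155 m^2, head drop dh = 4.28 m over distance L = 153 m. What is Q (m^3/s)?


Darcy's law: Q = K * A * i, where i = dh/L.
Hydraulic gradient i = 4.28 / 153 = 0.027974.
Q = 0.0848 * 155 * 0.027974
  = 0.3677 m^3/s.

0.3677


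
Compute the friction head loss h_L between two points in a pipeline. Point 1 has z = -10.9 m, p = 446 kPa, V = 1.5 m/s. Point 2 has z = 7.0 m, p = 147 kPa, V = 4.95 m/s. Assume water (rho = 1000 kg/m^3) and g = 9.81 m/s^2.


Total head at each section: H = z + p/(rho*g) + V^2/(2g).
H1 = -10.9 + 446*1000/(1000*9.81) + 1.5^2/(2*9.81)
   = -10.9 + 45.464 + 0.1147
   = 34.678 m.
H2 = 7.0 + 147*1000/(1000*9.81) + 4.95^2/(2*9.81)
   = 7.0 + 14.985 + 1.2489
   = 23.234 m.
h_L = H1 - H2 = 34.678 - 23.234 = 11.445 m.

11.445


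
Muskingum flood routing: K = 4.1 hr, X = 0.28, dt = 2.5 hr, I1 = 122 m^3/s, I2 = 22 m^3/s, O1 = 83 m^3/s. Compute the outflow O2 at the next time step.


Muskingum coefficients:
denom = 2*K*(1-X) + dt = 2*4.1*(1-0.28) + 2.5 = 8.404.
C0 = (dt - 2*K*X)/denom = (2.5 - 2*4.1*0.28)/8.404 = 0.0243.
C1 = (dt + 2*K*X)/denom = (2.5 + 2*4.1*0.28)/8.404 = 0.5707.
C2 = (2*K*(1-X) - dt)/denom = 0.405.
O2 = C0*I2 + C1*I1 + C2*O1
   = 0.0243*22 + 0.5707*122 + 0.405*83
   = 103.78 m^3/s.

103.78


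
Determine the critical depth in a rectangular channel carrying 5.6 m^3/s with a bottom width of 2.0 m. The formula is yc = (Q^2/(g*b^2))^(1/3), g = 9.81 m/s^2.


Using yc = (Q^2 / (g * b^2))^(1/3):
Q^2 = 5.6^2 = 31.36.
g * b^2 = 9.81 * 2.0^2 = 9.81 * 4.0 = 39.24.
Q^2 / (g*b^2) = 31.36 / 39.24 = 0.7992.
yc = 0.7992^(1/3) = 0.928 m.

0.928


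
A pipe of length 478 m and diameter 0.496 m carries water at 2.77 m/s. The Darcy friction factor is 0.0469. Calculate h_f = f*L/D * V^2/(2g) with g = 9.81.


Darcy-Weisbach equation: h_f = f * (L/D) * V^2/(2g).
f * L/D = 0.0469 * 478/0.496 = 45.198.
V^2/(2g) = 2.77^2 / (2*9.81) = 7.6729 / 19.62 = 0.3911 m.
h_f = 45.198 * 0.3911 = 17.676 m.

17.676


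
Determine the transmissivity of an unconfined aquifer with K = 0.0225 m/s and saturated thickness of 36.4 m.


Transmissivity is defined as T = K * h.
T = 0.0225 * 36.4
  = 0.819 m^2/s.

0.819


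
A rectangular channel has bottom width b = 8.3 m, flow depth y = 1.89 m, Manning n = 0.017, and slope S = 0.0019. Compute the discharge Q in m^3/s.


For a rectangular channel, the cross-sectional area A = b * y = 8.3 * 1.89 = 15.69 m^2.
The wetted perimeter P = b + 2y = 8.3 + 2*1.89 = 12.08 m.
Hydraulic radius R = A/P = 15.69/12.08 = 1.2986 m.
Velocity V = (1/n)*R^(2/3)*S^(1/2) = (1/0.017)*1.2986^(2/3)*0.0019^(1/2) = 3.0519 m/s.
Discharge Q = A * V = 15.69 * 3.0519 = 47.876 m^3/s.

47.876


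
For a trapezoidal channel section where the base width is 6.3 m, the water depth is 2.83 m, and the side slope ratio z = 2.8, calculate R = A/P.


For a trapezoidal section with side slope z:
A = (b + z*y)*y = (6.3 + 2.8*2.83)*2.83 = 40.254 m^2.
P = b + 2*y*sqrt(1 + z^2) = 6.3 + 2*2.83*sqrt(1 + 2.8^2) = 23.128 m.
R = A/P = 40.254 / 23.128 = 1.7405 m.

1.7405


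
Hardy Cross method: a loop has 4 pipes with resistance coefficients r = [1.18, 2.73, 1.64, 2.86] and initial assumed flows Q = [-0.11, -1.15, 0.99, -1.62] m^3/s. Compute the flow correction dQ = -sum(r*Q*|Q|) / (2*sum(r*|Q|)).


Numerator terms (r*Q*|Q|): 1.18*-0.11*|-0.11| = -0.0143; 2.73*-1.15*|-1.15| = -3.6104; 1.64*0.99*|0.99| = 1.6074; 2.86*-1.62*|-1.62| = -7.5058.
Sum of numerator = -9.5231.
Denominator terms (r*|Q|): 1.18*|-0.11| = 0.1298; 2.73*|-1.15| = 3.1395; 1.64*|0.99| = 1.6236; 2.86*|-1.62| = 4.6332.
2 * sum of denominator = 2 * 9.5261 = 19.0522.
dQ = --9.5231 / 19.0522 = 0.4998 m^3/s.

0.4998


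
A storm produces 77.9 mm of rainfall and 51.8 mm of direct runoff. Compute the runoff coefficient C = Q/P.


The runoff coefficient C = runoff depth / rainfall depth.
C = 51.8 / 77.9
  = 0.665.

0.665


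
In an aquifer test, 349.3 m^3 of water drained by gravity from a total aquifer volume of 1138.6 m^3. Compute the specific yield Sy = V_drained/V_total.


Specific yield Sy = Volume drained / Total volume.
Sy = 349.3 / 1138.6
   = 0.3068.

0.3068


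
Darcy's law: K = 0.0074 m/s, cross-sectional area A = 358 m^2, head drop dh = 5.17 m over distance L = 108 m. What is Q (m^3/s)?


Darcy's law: Q = K * A * i, where i = dh/L.
Hydraulic gradient i = 5.17 / 108 = 0.04787.
Q = 0.0074 * 358 * 0.04787
  = 0.1268 m^3/s.

0.1268


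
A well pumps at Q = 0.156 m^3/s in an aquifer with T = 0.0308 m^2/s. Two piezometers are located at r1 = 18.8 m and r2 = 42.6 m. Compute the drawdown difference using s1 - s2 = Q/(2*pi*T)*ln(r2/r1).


Thiem equation: s1 - s2 = Q/(2*pi*T) * ln(r2/r1).
ln(r2/r1) = ln(42.6/18.8) = 0.818.
Q/(2*pi*T) = 0.156 / (2*pi*0.0308) = 0.156 / 0.1935 = 0.8061.
s1 - s2 = 0.8061 * 0.818 = 0.6594 m.

0.6594


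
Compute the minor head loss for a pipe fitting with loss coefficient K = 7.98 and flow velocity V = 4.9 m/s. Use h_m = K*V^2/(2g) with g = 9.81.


Minor loss formula: h_m = K * V^2/(2g).
V^2 = 4.9^2 = 24.01.
V^2/(2g) = 24.01 / 19.62 = 1.2238 m.
h_m = 7.98 * 1.2238 = 9.7655 m.

9.7655


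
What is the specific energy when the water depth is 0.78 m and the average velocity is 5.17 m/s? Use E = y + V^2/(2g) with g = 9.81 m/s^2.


Specific energy E = y + V^2/(2g).
Velocity head = V^2/(2g) = 5.17^2 / (2*9.81) = 26.7289 / 19.62 = 1.3623 m.
E = 0.78 + 1.3623 = 2.1423 m.

2.1423


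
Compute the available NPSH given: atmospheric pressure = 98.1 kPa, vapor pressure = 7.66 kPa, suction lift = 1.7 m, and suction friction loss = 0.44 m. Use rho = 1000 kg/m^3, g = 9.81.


NPSHa = p_atm/(rho*g) - z_s - hf_s - p_vap/(rho*g).
p_atm/(rho*g) = 98.1*1000 / (1000*9.81) = 10.0 m.
p_vap/(rho*g) = 7.66*1000 / (1000*9.81) = 0.781 m.
NPSHa = 10.0 - 1.7 - 0.44 - 0.781
      = 7.08 m.

7.08


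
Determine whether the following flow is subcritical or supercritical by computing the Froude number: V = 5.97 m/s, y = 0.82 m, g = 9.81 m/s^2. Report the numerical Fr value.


The Froude number is defined as Fr = V / sqrt(g*y).
g*y = 9.81 * 0.82 = 8.0442.
sqrt(g*y) = sqrt(8.0442) = 2.8362.
Fr = 5.97 / 2.8362 = 2.1049.
Since Fr > 1, the flow is supercritical.

2.1049


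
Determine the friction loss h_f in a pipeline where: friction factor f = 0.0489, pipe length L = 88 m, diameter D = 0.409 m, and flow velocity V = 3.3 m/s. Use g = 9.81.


Darcy-Weisbach equation: h_f = f * (L/D) * V^2/(2g).
f * L/D = 0.0489 * 88/0.409 = 10.5213.
V^2/(2g) = 3.3^2 / (2*9.81) = 10.89 / 19.62 = 0.555 m.
h_f = 10.5213 * 0.555 = 5.84 m.

5.84


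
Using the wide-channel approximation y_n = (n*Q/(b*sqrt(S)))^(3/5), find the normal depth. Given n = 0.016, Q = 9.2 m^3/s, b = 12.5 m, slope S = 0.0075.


We use the wide-channel approximation y_n = (n*Q/(b*sqrt(S)))^(3/5).
sqrt(S) = sqrt(0.0075) = 0.086603.
Numerator: n*Q = 0.016 * 9.2 = 0.1472.
Denominator: b*sqrt(S) = 12.5 * 0.086603 = 1.082537.
arg = 0.136.
y_n = 0.136^(3/5) = 0.3021 m.

0.3021


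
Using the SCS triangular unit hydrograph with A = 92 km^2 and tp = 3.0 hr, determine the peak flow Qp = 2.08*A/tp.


SCS formula: Qp = 2.08 * A / tp.
Qp = 2.08 * 92 / 3.0
   = 191.36 / 3.0
   = 63.79 m^3/s per cm.

63.79


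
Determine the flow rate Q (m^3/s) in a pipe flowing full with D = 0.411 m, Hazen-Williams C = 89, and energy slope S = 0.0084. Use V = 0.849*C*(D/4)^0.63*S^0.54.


For a full circular pipe, R = D/4 = 0.411/4 = 0.1027 m.
V = 0.849 * 89 * 0.1027^0.63 * 0.0084^0.54
  = 0.849 * 89 * 0.238464 * 0.075703
  = 1.3641 m/s.
Pipe area A = pi*D^2/4 = pi*0.411^2/4 = 0.1327 m^2.
Q = A * V = 0.1327 * 1.3641 = 0.181 m^3/s.

0.181


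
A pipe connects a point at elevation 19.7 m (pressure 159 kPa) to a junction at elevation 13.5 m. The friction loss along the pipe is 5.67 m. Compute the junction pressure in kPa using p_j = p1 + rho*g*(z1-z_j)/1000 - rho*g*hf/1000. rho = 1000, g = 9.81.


Junction pressure: p_j = p1 + rho*g*(z1 - z_j)/1000 - rho*g*hf/1000.
Elevation term = 1000*9.81*(19.7 - 13.5)/1000 = 60.822 kPa.
Friction term = 1000*9.81*5.67/1000 = 55.623 kPa.
p_j = 159 + 60.822 - 55.623 = 164.2 kPa.

164.2


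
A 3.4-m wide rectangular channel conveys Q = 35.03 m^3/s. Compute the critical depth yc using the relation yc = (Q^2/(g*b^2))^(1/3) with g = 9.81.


Using yc = (Q^2 / (g * b^2))^(1/3):
Q^2 = 35.03^2 = 1227.1.
g * b^2 = 9.81 * 3.4^2 = 9.81 * 11.56 = 113.4.
Q^2 / (g*b^2) = 1227.1 / 113.4 = 10.821.
yc = 10.821^(1/3) = 2.2118 m.

2.2118


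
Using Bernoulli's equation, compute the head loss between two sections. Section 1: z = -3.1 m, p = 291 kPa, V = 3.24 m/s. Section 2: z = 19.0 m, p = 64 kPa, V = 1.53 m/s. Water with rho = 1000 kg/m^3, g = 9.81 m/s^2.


Total head at each section: H = z + p/(rho*g) + V^2/(2g).
H1 = -3.1 + 291*1000/(1000*9.81) + 3.24^2/(2*9.81)
   = -3.1 + 29.664 + 0.535
   = 27.099 m.
H2 = 19.0 + 64*1000/(1000*9.81) + 1.53^2/(2*9.81)
   = 19.0 + 6.524 + 0.1193
   = 25.643 m.
h_L = H1 - H2 = 27.099 - 25.643 = 1.455 m.

1.455


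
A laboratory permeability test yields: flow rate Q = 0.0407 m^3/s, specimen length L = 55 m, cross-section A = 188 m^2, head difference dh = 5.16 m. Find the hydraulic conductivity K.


From K = Q*L / (A*dh):
Numerator: Q*L = 0.0407 * 55 = 2.2385.
Denominator: A*dh = 188 * 5.16 = 970.08.
K = 2.2385 / 970.08 = 0.002308 m/s.

0.002308


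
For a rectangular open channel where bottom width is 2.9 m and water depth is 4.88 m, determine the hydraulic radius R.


For a rectangular section:
Flow area A = b * y = 2.9 * 4.88 = 14.15 m^2.
Wetted perimeter P = b + 2y = 2.9 + 2*4.88 = 12.66 m.
Hydraulic radius R = A/P = 14.15 / 12.66 = 1.1179 m.

1.1179


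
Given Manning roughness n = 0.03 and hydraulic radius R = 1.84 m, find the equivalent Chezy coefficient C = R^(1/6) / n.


The Chezy coefficient relates to Manning's n through C = R^(1/6) / n.
R^(1/6) = 1.84^(1/6) = 1.106971.
C = 1.106971 / 0.03 = 36.9 m^(1/2)/s.

36.9


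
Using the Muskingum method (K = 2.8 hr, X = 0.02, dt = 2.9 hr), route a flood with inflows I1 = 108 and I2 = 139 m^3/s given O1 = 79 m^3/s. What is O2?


Muskingum coefficients:
denom = 2*K*(1-X) + dt = 2*2.8*(1-0.02) + 2.9 = 8.388.
C0 = (dt - 2*K*X)/denom = (2.9 - 2*2.8*0.02)/8.388 = 0.3324.
C1 = (dt + 2*K*X)/denom = (2.9 + 2*2.8*0.02)/8.388 = 0.3591.
C2 = (2*K*(1-X) - dt)/denom = 0.3085.
O2 = C0*I2 + C1*I1 + C2*O1
   = 0.3324*139 + 0.3591*108 + 0.3085*79
   = 109.36 m^3/s.

109.36


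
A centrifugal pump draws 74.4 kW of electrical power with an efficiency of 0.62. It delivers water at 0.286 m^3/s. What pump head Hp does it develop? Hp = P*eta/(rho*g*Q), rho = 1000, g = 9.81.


Pump head formula: Hp = P * eta / (rho * g * Q).
Numerator: P * eta = 74.4 * 1000 * 0.62 = 46128.0 W.
Denominator: rho * g * Q = 1000 * 9.81 * 0.286 = 2805.66.
Hp = 46128.0 / 2805.66 = 16.44 m.

16.44


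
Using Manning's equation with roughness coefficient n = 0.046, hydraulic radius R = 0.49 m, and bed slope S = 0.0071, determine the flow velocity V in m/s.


Manning's equation gives V = (1/n) * R^(2/3) * S^(1/2).
First, compute R^(2/3) = 0.49^(2/3) = 0.6215.
Next, S^(1/2) = 0.0071^(1/2) = 0.084261.
Then 1/n = 1/0.046 = 21.74.
V = 21.74 * 0.6215 * 0.084261 = 1.1385 m/s.

1.1385


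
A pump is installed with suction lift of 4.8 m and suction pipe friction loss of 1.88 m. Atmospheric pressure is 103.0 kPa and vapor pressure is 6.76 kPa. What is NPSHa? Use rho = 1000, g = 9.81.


NPSHa = p_atm/(rho*g) - z_s - hf_s - p_vap/(rho*g).
p_atm/(rho*g) = 103.0*1000 / (1000*9.81) = 10.499 m.
p_vap/(rho*g) = 6.76*1000 / (1000*9.81) = 0.689 m.
NPSHa = 10.499 - 4.8 - 1.88 - 0.689
      = 3.13 m.

3.13


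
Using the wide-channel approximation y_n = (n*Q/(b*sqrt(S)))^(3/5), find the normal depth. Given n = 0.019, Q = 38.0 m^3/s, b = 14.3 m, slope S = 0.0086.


We use the wide-channel approximation y_n = (n*Q/(b*sqrt(S)))^(3/5).
sqrt(S) = sqrt(0.0086) = 0.092736.
Numerator: n*Q = 0.019 * 38.0 = 0.722.
Denominator: b*sqrt(S) = 14.3 * 0.092736 = 1.326125.
arg = 0.5444.
y_n = 0.5444^(3/5) = 0.6943 m.

0.6943


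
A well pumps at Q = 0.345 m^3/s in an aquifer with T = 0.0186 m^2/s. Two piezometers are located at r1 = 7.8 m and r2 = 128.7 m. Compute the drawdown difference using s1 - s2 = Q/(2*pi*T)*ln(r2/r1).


Thiem equation: s1 - s2 = Q/(2*pi*T) * ln(r2/r1).
ln(r2/r1) = ln(128.7/7.8) = 2.8034.
Q/(2*pi*T) = 0.345 / (2*pi*0.0186) = 0.345 / 0.1169 = 2.9521.
s1 - s2 = 2.9521 * 2.8034 = 8.2757 m.

8.2757


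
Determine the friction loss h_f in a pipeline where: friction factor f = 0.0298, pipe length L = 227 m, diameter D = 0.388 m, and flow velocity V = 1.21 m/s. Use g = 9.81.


Darcy-Weisbach equation: h_f = f * (L/D) * V^2/(2g).
f * L/D = 0.0298 * 227/0.388 = 17.4345.
V^2/(2g) = 1.21^2 / (2*9.81) = 1.4641 / 19.62 = 0.0746 m.
h_f = 17.4345 * 0.0746 = 1.301 m.

1.301


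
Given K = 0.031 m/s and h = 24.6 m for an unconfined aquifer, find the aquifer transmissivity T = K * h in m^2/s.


Transmissivity is defined as T = K * h.
T = 0.031 * 24.6
  = 0.7626 m^2/s.

0.7626


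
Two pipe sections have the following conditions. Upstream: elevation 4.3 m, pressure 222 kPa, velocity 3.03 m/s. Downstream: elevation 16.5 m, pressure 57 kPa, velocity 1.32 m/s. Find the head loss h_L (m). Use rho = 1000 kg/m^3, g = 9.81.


Total head at each section: H = z + p/(rho*g) + V^2/(2g).
H1 = 4.3 + 222*1000/(1000*9.81) + 3.03^2/(2*9.81)
   = 4.3 + 22.63 + 0.4679
   = 27.398 m.
H2 = 16.5 + 57*1000/(1000*9.81) + 1.32^2/(2*9.81)
   = 16.5 + 5.81 + 0.0888
   = 22.399 m.
h_L = H1 - H2 = 27.398 - 22.399 = 4.999 m.

4.999


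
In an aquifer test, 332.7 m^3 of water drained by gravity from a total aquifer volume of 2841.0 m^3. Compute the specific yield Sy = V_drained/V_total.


Specific yield Sy = Volume drained / Total volume.
Sy = 332.7 / 2841.0
   = 0.1171.

0.1171


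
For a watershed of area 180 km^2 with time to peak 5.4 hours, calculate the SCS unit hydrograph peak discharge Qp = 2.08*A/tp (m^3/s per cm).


SCS formula: Qp = 2.08 * A / tp.
Qp = 2.08 * 180 / 5.4
   = 374.4 / 5.4
   = 69.33 m^3/s per cm.

69.33


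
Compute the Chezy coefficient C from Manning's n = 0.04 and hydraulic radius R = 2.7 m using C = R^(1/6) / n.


The Chezy coefficient relates to Manning's n through C = R^(1/6) / n.
R^(1/6) = 2.7^(1/6) = 1.180032.
C = 1.180032 / 0.04 = 29.5 m^(1/2)/s.

29.5


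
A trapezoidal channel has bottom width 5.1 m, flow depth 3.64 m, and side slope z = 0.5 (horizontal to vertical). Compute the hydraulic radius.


For a trapezoidal section with side slope z:
A = (b + z*y)*y = (5.1 + 0.5*3.64)*3.64 = 25.189 m^2.
P = b + 2*y*sqrt(1 + z^2) = 5.1 + 2*3.64*sqrt(1 + 0.5^2) = 13.239 m.
R = A/P = 25.189 / 13.239 = 1.9026 m.

1.9026


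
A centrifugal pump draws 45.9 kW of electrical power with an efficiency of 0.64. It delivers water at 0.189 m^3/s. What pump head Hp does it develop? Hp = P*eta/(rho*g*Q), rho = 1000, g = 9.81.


Pump head formula: Hp = P * eta / (rho * g * Q).
Numerator: P * eta = 45.9 * 1000 * 0.64 = 29376.0 W.
Denominator: rho * g * Q = 1000 * 9.81 * 0.189 = 1854.09.
Hp = 29376.0 / 1854.09 = 15.84 m.

15.84


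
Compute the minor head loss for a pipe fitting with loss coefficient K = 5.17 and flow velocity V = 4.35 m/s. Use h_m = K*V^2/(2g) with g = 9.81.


Minor loss formula: h_m = K * V^2/(2g).
V^2 = 4.35^2 = 18.9225.
V^2/(2g) = 18.9225 / 19.62 = 0.9644 m.
h_m = 5.17 * 0.9644 = 4.9862 m.

4.9862


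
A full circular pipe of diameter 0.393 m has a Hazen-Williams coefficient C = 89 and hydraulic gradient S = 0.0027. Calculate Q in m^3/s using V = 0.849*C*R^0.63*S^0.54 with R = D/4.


For a full circular pipe, R = D/4 = 0.393/4 = 0.0983 m.
V = 0.849 * 89 * 0.0983^0.63 * 0.0027^0.54
  = 0.849 * 89 * 0.23183 * 0.041014
  = 0.7185 m/s.
Pipe area A = pi*D^2/4 = pi*0.393^2/4 = 0.1213 m^2.
Q = A * V = 0.1213 * 0.7185 = 0.0872 m^3/s.

0.0872


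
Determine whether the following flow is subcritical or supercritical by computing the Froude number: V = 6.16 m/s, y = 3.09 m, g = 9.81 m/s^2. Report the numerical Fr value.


The Froude number is defined as Fr = V / sqrt(g*y).
g*y = 9.81 * 3.09 = 30.3129.
sqrt(g*y) = sqrt(30.3129) = 5.5057.
Fr = 6.16 / 5.5057 = 1.1188.
Since Fr > 1, the flow is supercritical.

1.1188


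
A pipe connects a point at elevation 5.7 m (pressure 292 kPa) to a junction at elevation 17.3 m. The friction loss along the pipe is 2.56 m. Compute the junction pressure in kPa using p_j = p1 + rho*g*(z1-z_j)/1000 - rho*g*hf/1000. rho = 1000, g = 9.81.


Junction pressure: p_j = p1 + rho*g*(z1 - z_j)/1000 - rho*g*hf/1000.
Elevation term = 1000*9.81*(5.7 - 17.3)/1000 = -113.796 kPa.
Friction term = 1000*9.81*2.56/1000 = 25.114 kPa.
p_j = 292 + -113.796 - 25.114 = 153.09 kPa.

153.09


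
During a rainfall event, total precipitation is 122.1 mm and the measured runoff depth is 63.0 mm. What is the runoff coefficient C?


The runoff coefficient C = runoff depth / rainfall depth.
C = 63.0 / 122.1
  = 0.516.

0.516


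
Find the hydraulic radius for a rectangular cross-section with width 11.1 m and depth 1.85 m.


For a rectangular section:
Flow area A = b * y = 11.1 * 1.85 = 20.54 m^2.
Wetted perimeter P = b + 2y = 11.1 + 2*1.85 = 14.8 m.
Hydraulic radius R = A/P = 20.54 / 14.8 = 1.3875 m.

1.3875


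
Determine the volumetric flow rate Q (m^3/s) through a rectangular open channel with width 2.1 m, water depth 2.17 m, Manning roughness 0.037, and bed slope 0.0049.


For a rectangular channel, the cross-sectional area A = b * y = 2.1 * 2.17 = 4.56 m^2.
The wetted perimeter P = b + 2y = 2.1 + 2*2.17 = 6.44 m.
Hydraulic radius R = A/P = 4.56/6.44 = 0.7076 m.
Velocity V = (1/n)*R^(2/3)*S^(1/2) = (1/0.037)*0.7076^(2/3)*0.0049^(1/2) = 1.5023 m/s.
Discharge Q = A * V = 4.56 * 1.5023 = 6.846 m^3/s.

6.846


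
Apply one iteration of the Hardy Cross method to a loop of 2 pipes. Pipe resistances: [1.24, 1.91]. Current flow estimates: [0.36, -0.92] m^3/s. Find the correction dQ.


Numerator terms (r*Q*|Q|): 1.24*0.36*|0.36| = 0.1607; 1.91*-0.92*|-0.92| = -1.6166.
Sum of numerator = -1.4559.
Denominator terms (r*|Q|): 1.24*|0.36| = 0.4464; 1.91*|-0.92| = 1.7572.
2 * sum of denominator = 2 * 2.2036 = 4.4072.
dQ = --1.4559 / 4.4072 = 0.3304 m^3/s.

0.3304


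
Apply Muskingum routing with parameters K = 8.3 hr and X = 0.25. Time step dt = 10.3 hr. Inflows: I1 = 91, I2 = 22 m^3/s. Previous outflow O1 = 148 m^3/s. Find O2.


Muskingum coefficients:
denom = 2*K*(1-X) + dt = 2*8.3*(1-0.25) + 10.3 = 22.75.
C0 = (dt - 2*K*X)/denom = (10.3 - 2*8.3*0.25)/22.75 = 0.2703.
C1 = (dt + 2*K*X)/denom = (10.3 + 2*8.3*0.25)/22.75 = 0.6352.
C2 = (2*K*(1-X) - dt)/denom = 0.0945.
O2 = C0*I2 + C1*I1 + C2*O1
   = 0.2703*22 + 0.6352*91 + 0.0945*148
   = 77.73 m^3/s.

77.73


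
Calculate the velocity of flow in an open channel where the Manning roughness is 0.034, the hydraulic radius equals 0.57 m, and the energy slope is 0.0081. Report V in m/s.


Manning's equation gives V = (1/n) * R^(2/3) * S^(1/2).
First, compute R^(2/3) = 0.57^(2/3) = 0.6875.
Next, S^(1/2) = 0.0081^(1/2) = 0.09.
Then 1/n = 1/0.034 = 29.41.
V = 29.41 * 0.6875 * 0.09 = 1.8198 m/s.

1.8198


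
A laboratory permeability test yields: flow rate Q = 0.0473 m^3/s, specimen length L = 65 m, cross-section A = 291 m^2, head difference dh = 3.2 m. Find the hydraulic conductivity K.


From K = Q*L / (A*dh):
Numerator: Q*L = 0.0473 * 65 = 3.0745.
Denominator: A*dh = 291 * 3.2 = 931.2.
K = 3.0745 / 931.2 = 0.003302 m/s.

0.003302


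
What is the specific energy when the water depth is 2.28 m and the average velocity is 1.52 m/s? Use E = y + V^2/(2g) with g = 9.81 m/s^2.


Specific energy E = y + V^2/(2g).
Velocity head = V^2/(2g) = 1.52^2 / (2*9.81) = 2.3104 / 19.62 = 0.1178 m.
E = 2.28 + 0.1178 = 2.3978 m.

2.3978


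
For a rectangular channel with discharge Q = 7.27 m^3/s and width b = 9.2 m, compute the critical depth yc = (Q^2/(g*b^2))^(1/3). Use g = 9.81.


Using yc = (Q^2 / (g * b^2))^(1/3):
Q^2 = 7.27^2 = 52.85.
g * b^2 = 9.81 * 9.2^2 = 9.81 * 84.64 = 830.32.
Q^2 / (g*b^2) = 52.85 / 830.32 = 0.0637.
yc = 0.0637^(1/3) = 0.3993 m.

0.3993


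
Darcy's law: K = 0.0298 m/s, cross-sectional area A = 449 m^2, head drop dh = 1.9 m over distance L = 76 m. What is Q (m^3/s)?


Darcy's law: Q = K * A * i, where i = dh/L.
Hydraulic gradient i = 1.9 / 76 = 0.025.
Q = 0.0298 * 449 * 0.025
  = 0.3345 m^3/s.

0.3345


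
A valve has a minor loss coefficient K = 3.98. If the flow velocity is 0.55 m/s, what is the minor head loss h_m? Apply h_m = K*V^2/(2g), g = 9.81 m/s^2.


Minor loss formula: h_m = K * V^2/(2g).
V^2 = 0.55^2 = 0.3025.
V^2/(2g) = 0.3025 / 19.62 = 0.0154 m.
h_m = 3.98 * 0.0154 = 0.0614 m.

0.0614


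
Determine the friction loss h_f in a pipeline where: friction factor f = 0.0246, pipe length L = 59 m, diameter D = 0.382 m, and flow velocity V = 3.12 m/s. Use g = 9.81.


Darcy-Weisbach equation: h_f = f * (L/D) * V^2/(2g).
f * L/D = 0.0246 * 59/0.382 = 3.7995.
V^2/(2g) = 3.12^2 / (2*9.81) = 9.7344 / 19.62 = 0.4961 m.
h_f = 3.7995 * 0.4961 = 1.885 m.

1.885


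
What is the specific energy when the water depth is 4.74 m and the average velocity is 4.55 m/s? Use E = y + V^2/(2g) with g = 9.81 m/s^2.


Specific energy E = y + V^2/(2g).
Velocity head = V^2/(2g) = 4.55^2 / (2*9.81) = 20.7025 / 19.62 = 1.0552 m.
E = 4.74 + 1.0552 = 5.7952 m.

5.7952


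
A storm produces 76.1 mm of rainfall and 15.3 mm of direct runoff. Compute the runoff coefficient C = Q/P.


The runoff coefficient C = runoff depth / rainfall depth.
C = 15.3 / 76.1
  = 0.2011.

0.2011


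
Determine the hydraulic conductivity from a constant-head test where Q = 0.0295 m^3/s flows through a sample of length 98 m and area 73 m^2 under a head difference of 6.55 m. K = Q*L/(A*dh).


From K = Q*L / (A*dh):
Numerator: Q*L = 0.0295 * 98 = 2.891.
Denominator: A*dh = 73 * 6.55 = 478.15.
K = 2.891 / 478.15 = 0.006046 m/s.

0.006046


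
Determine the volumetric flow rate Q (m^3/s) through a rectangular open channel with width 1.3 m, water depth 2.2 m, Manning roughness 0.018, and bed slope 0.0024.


For a rectangular channel, the cross-sectional area A = b * y = 1.3 * 2.2 = 2.86 m^2.
The wetted perimeter P = b + 2y = 1.3 + 2*2.2 = 5.7 m.
Hydraulic radius R = A/P = 2.86/5.7 = 0.5018 m.
Velocity V = (1/n)*R^(2/3)*S^(1/2) = (1/0.018)*0.5018^(2/3)*0.0024^(1/2) = 1.7185 m/s.
Discharge Q = A * V = 2.86 * 1.7185 = 4.915 m^3/s.

4.915


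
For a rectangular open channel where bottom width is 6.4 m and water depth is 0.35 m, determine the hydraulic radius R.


For a rectangular section:
Flow area A = b * y = 6.4 * 0.35 = 2.24 m^2.
Wetted perimeter P = b + 2y = 6.4 + 2*0.35 = 7.1 m.
Hydraulic radius R = A/P = 2.24 / 7.1 = 0.3155 m.

0.3155


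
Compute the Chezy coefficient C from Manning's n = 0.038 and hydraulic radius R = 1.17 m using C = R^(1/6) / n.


The Chezy coefficient relates to Manning's n through C = R^(1/6) / n.
R^(1/6) = 1.17^(1/6) = 1.026513.
C = 1.026513 / 0.038 = 27.01 m^(1/2)/s.

27.01


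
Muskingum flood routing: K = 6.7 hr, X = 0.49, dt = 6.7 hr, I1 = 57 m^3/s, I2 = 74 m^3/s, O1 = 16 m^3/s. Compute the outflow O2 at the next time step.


Muskingum coefficients:
denom = 2*K*(1-X) + dt = 2*6.7*(1-0.49) + 6.7 = 13.534.
C0 = (dt - 2*K*X)/denom = (6.7 - 2*6.7*0.49)/13.534 = 0.0099.
C1 = (dt + 2*K*X)/denom = (6.7 + 2*6.7*0.49)/13.534 = 0.9802.
C2 = (2*K*(1-X) - dt)/denom = 0.0099.
O2 = C0*I2 + C1*I1 + C2*O1
   = 0.0099*74 + 0.9802*57 + 0.0099*16
   = 56.76 m^3/s.

56.76


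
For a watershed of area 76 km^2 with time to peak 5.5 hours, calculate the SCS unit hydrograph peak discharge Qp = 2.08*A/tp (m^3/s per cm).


SCS formula: Qp = 2.08 * A / tp.
Qp = 2.08 * 76 / 5.5
   = 158.08 / 5.5
   = 28.74 m^3/s per cm.

28.74


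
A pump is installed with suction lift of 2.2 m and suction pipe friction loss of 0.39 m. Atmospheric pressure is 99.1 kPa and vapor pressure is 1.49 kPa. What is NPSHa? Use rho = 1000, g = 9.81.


NPSHa = p_atm/(rho*g) - z_s - hf_s - p_vap/(rho*g).
p_atm/(rho*g) = 99.1*1000 / (1000*9.81) = 10.102 m.
p_vap/(rho*g) = 1.49*1000 / (1000*9.81) = 0.152 m.
NPSHa = 10.102 - 2.2 - 0.39 - 0.152
      = 7.36 m.

7.36


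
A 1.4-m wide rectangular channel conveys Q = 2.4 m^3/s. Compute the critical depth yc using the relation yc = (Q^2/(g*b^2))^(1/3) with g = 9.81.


Using yc = (Q^2 / (g * b^2))^(1/3):
Q^2 = 2.4^2 = 5.76.
g * b^2 = 9.81 * 1.4^2 = 9.81 * 1.96 = 19.23.
Q^2 / (g*b^2) = 5.76 / 19.23 = 0.2995.
yc = 0.2995^(1/3) = 0.6691 m.

0.6691


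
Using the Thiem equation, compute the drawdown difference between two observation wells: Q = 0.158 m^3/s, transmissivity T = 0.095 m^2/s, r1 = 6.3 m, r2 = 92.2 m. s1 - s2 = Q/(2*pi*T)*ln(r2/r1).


Thiem equation: s1 - s2 = Q/(2*pi*T) * ln(r2/r1).
ln(r2/r1) = ln(92.2/6.3) = 2.6834.
Q/(2*pi*T) = 0.158 / (2*pi*0.095) = 0.158 / 0.5969 = 0.2647.
s1 - s2 = 0.2647 * 2.6834 = 0.7103 m.

0.7103


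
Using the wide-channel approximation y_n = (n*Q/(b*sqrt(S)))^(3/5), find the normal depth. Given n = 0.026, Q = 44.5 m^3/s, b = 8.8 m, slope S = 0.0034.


We use the wide-channel approximation y_n = (n*Q/(b*sqrt(S)))^(3/5).
sqrt(S) = sqrt(0.0034) = 0.05831.
Numerator: n*Q = 0.026 * 44.5 = 1.157.
Denominator: b*sqrt(S) = 8.8 * 0.05831 = 0.513128.
arg = 2.2548.
y_n = 2.2548^(3/5) = 1.6288 m.

1.6288


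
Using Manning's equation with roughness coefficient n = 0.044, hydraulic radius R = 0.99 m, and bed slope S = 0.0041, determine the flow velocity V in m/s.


Manning's equation gives V = (1/n) * R^(2/3) * S^(1/2).
First, compute R^(2/3) = 0.99^(2/3) = 0.9933.
Next, S^(1/2) = 0.0041^(1/2) = 0.064031.
Then 1/n = 1/0.044 = 22.73.
V = 22.73 * 0.9933 * 0.064031 = 1.4455 m/s.

1.4455


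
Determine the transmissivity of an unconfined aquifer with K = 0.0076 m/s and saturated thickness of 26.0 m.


Transmissivity is defined as T = K * h.
T = 0.0076 * 26.0
  = 0.1976 m^2/s.

0.1976


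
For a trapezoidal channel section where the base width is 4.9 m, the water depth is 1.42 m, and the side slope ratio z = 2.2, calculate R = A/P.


For a trapezoidal section with side slope z:
A = (b + z*y)*y = (4.9 + 2.2*1.42)*1.42 = 11.394 m^2.
P = b + 2*y*sqrt(1 + z^2) = 4.9 + 2*1.42*sqrt(1 + 2.2^2) = 11.763 m.
R = A/P = 11.394 / 11.763 = 0.9686 m.

0.9686


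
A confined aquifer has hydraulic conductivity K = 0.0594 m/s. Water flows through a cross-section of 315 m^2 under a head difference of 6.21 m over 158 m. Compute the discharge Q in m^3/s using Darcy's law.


Darcy's law: Q = K * A * i, where i = dh/L.
Hydraulic gradient i = 6.21 / 158 = 0.039304.
Q = 0.0594 * 315 * 0.039304
  = 0.7354 m^3/s.

0.7354


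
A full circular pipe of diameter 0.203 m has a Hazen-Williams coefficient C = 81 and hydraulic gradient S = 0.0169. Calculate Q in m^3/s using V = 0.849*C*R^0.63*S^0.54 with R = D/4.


For a full circular pipe, R = D/4 = 0.203/4 = 0.0508 m.
V = 0.849 * 81 * 0.0508^0.63 * 0.0169^0.54
  = 0.849 * 81 * 0.152906 * 0.110423
  = 1.1611 m/s.
Pipe area A = pi*D^2/4 = pi*0.203^2/4 = 0.0324 m^2.
Q = A * V = 0.0324 * 1.1611 = 0.0376 m^3/s.

0.0376


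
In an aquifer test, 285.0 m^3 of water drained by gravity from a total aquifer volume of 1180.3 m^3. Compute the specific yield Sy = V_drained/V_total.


Specific yield Sy = Volume drained / Total volume.
Sy = 285.0 / 1180.3
   = 0.2415.

0.2415


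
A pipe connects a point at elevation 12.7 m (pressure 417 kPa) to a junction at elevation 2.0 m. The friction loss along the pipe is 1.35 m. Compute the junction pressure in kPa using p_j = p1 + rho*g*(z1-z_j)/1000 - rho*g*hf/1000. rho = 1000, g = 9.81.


Junction pressure: p_j = p1 + rho*g*(z1 - z_j)/1000 - rho*g*hf/1000.
Elevation term = 1000*9.81*(12.7 - 2.0)/1000 = 104.967 kPa.
Friction term = 1000*9.81*1.35/1000 = 13.243 kPa.
p_j = 417 + 104.967 - 13.243 = 508.72 kPa.

508.72


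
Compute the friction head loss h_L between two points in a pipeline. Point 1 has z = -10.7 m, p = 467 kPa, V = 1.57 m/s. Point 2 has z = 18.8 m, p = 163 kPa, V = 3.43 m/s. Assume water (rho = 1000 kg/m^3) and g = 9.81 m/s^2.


Total head at each section: H = z + p/(rho*g) + V^2/(2g).
H1 = -10.7 + 467*1000/(1000*9.81) + 1.57^2/(2*9.81)
   = -10.7 + 47.604 + 0.1256
   = 37.03 m.
H2 = 18.8 + 163*1000/(1000*9.81) + 3.43^2/(2*9.81)
   = 18.8 + 16.616 + 0.5996
   = 36.015 m.
h_L = H1 - H2 = 37.03 - 36.015 = 1.015 m.

1.015


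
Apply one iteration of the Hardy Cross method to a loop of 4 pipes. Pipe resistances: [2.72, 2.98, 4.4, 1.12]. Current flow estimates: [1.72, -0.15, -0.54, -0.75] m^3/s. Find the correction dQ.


Numerator terms (r*Q*|Q|): 2.72*1.72*|1.72| = 8.0468; 2.98*-0.15*|-0.15| = -0.067; 4.4*-0.54*|-0.54| = -1.283; 1.12*-0.75*|-0.75| = -0.63.
Sum of numerator = 6.0668.
Denominator terms (r*|Q|): 2.72*|1.72| = 4.6784; 2.98*|-0.15| = 0.447; 4.4*|-0.54| = 2.376; 1.12*|-0.75| = 0.84.
2 * sum of denominator = 2 * 8.3414 = 16.6828.
dQ = -6.0668 / 16.6828 = -0.3637 m^3/s.

-0.3637


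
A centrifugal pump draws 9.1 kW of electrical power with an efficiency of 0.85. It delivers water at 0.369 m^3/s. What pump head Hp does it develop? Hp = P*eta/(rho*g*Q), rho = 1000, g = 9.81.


Pump head formula: Hp = P * eta / (rho * g * Q).
Numerator: P * eta = 9.1 * 1000 * 0.85 = 7735.0 W.
Denominator: rho * g * Q = 1000 * 9.81 * 0.369 = 3619.89.
Hp = 7735.0 / 3619.89 = 2.14 m.

2.14


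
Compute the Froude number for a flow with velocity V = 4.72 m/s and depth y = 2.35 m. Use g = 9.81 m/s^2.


The Froude number is defined as Fr = V / sqrt(g*y).
g*y = 9.81 * 2.35 = 23.0535.
sqrt(g*y) = sqrt(23.0535) = 4.8014.
Fr = 4.72 / 4.8014 = 0.983.

0.983


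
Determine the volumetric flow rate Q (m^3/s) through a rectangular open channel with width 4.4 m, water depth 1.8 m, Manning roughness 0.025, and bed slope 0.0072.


For a rectangular channel, the cross-sectional area A = b * y = 4.4 * 1.8 = 7.92 m^2.
The wetted perimeter P = b + 2y = 4.4 + 2*1.8 = 8.0 m.
Hydraulic radius R = A/P = 7.92/8.0 = 0.99 m.
Velocity V = (1/n)*R^(2/3)*S^(1/2) = (1/0.025)*0.99^(2/3)*0.0072^(1/2) = 3.3714 m/s.
Discharge Q = A * V = 7.92 * 3.3714 = 26.702 m^3/s.

26.702


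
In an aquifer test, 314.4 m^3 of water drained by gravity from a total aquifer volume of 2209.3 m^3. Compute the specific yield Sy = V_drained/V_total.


Specific yield Sy = Volume drained / Total volume.
Sy = 314.4 / 2209.3
   = 0.1423.

0.1423


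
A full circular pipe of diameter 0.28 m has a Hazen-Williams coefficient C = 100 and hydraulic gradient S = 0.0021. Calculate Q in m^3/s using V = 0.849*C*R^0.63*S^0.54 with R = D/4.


For a full circular pipe, R = D/4 = 0.28/4 = 0.07 m.
V = 0.849 * 100 * 0.07^0.63 * 0.0021^0.54
  = 0.849 * 100 * 0.187246 * 0.03581
  = 0.5693 m/s.
Pipe area A = pi*D^2/4 = pi*0.28^2/4 = 0.0616 m^2.
Q = A * V = 0.0616 * 0.5693 = 0.0351 m^3/s.

0.0351


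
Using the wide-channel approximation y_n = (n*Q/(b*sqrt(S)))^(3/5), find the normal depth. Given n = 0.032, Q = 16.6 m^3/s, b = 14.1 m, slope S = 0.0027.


We use the wide-channel approximation y_n = (n*Q/(b*sqrt(S)))^(3/5).
sqrt(S) = sqrt(0.0027) = 0.051962.
Numerator: n*Q = 0.032 * 16.6 = 0.5312.
Denominator: b*sqrt(S) = 14.1 * 0.051962 = 0.732664.
arg = 0.725.
y_n = 0.725^(3/5) = 0.8245 m.

0.8245


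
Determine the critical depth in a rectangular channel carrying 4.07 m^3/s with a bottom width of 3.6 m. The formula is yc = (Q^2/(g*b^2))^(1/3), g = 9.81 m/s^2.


Using yc = (Q^2 / (g * b^2))^(1/3):
Q^2 = 4.07^2 = 16.56.
g * b^2 = 9.81 * 3.6^2 = 9.81 * 12.96 = 127.14.
Q^2 / (g*b^2) = 16.56 / 127.14 = 0.1303.
yc = 0.1303^(1/3) = 0.507 m.

0.507


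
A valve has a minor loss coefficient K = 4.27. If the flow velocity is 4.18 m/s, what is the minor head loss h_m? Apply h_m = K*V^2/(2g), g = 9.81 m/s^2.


Minor loss formula: h_m = K * V^2/(2g).
V^2 = 4.18^2 = 17.4724.
V^2/(2g) = 17.4724 / 19.62 = 0.8905 m.
h_m = 4.27 * 0.8905 = 3.8026 m.

3.8026


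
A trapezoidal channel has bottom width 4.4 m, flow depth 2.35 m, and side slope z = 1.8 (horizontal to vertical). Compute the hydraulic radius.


For a trapezoidal section with side slope z:
A = (b + z*y)*y = (4.4 + 1.8*2.35)*2.35 = 20.281 m^2.
P = b + 2*y*sqrt(1 + z^2) = 4.4 + 2*2.35*sqrt(1 + 1.8^2) = 14.078 m.
R = A/P = 20.281 / 14.078 = 1.4406 m.

1.4406


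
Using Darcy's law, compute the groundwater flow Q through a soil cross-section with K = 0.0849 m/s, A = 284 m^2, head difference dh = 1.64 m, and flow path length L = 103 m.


Darcy's law: Q = K * A * i, where i = dh/L.
Hydraulic gradient i = 1.64 / 103 = 0.015922.
Q = 0.0849 * 284 * 0.015922
  = 0.3839 m^3/s.

0.3839


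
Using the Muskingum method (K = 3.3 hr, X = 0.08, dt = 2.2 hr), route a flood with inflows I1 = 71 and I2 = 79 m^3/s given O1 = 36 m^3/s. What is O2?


Muskingum coefficients:
denom = 2*K*(1-X) + dt = 2*3.3*(1-0.08) + 2.2 = 8.272.
C0 = (dt - 2*K*X)/denom = (2.2 - 2*3.3*0.08)/8.272 = 0.2021.
C1 = (dt + 2*K*X)/denom = (2.2 + 2*3.3*0.08)/8.272 = 0.3298.
C2 = (2*K*(1-X) - dt)/denom = 0.4681.
O2 = C0*I2 + C1*I1 + C2*O1
   = 0.2021*79 + 0.3298*71 + 0.4681*36
   = 56.23 m^3/s.

56.23


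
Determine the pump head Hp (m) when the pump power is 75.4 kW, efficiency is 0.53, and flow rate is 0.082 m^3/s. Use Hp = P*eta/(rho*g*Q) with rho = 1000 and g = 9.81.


Pump head formula: Hp = P * eta / (rho * g * Q).
Numerator: P * eta = 75.4 * 1000 * 0.53 = 39962.0 W.
Denominator: rho * g * Q = 1000 * 9.81 * 0.082 = 804.42.
Hp = 39962.0 / 804.42 = 49.68 m.

49.68


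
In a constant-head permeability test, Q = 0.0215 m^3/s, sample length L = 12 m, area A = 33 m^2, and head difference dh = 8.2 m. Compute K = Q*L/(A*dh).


From K = Q*L / (A*dh):
Numerator: Q*L = 0.0215 * 12 = 0.258.
Denominator: A*dh = 33 * 8.2 = 270.6.
K = 0.258 / 270.6 = 0.000953 m/s.

0.000953


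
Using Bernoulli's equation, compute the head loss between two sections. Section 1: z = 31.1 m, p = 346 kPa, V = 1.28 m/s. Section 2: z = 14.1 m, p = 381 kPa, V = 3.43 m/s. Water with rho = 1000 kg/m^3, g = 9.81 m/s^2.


Total head at each section: H = z + p/(rho*g) + V^2/(2g).
H1 = 31.1 + 346*1000/(1000*9.81) + 1.28^2/(2*9.81)
   = 31.1 + 35.27 + 0.0835
   = 66.454 m.
H2 = 14.1 + 381*1000/(1000*9.81) + 3.43^2/(2*9.81)
   = 14.1 + 38.838 + 0.5996
   = 53.538 m.
h_L = H1 - H2 = 66.454 - 53.538 = 12.916 m.

12.916


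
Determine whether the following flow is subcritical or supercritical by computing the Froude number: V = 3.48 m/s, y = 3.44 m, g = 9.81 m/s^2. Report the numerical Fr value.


The Froude number is defined as Fr = V / sqrt(g*y).
g*y = 9.81 * 3.44 = 33.7464.
sqrt(g*y) = sqrt(33.7464) = 5.8092.
Fr = 3.48 / 5.8092 = 0.5991.
Since Fr < 1, the flow is subcritical.

0.5991


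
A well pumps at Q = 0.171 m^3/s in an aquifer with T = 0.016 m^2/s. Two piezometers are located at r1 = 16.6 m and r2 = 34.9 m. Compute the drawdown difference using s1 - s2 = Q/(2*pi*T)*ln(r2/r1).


Thiem equation: s1 - s2 = Q/(2*pi*T) * ln(r2/r1).
ln(r2/r1) = ln(34.9/16.6) = 0.7431.
Q/(2*pi*T) = 0.171 / (2*pi*0.016) = 0.171 / 0.1005 = 1.701.
s1 - s2 = 1.701 * 0.7431 = 1.264 m.

1.264


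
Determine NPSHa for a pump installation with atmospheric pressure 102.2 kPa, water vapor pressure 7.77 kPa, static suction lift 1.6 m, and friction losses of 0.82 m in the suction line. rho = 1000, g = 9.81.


NPSHa = p_atm/(rho*g) - z_s - hf_s - p_vap/(rho*g).
p_atm/(rho*g) = 102.2*1000 / (1000*9.81) = 10.418 m.
p_vap/(rho*g) = 7.77*1000 / (1000*9.81) = 0.792 m.
NPSHa = 10.418 - 1.6 - 0.82 - 0.792
      = 7.21 m.

7.21
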